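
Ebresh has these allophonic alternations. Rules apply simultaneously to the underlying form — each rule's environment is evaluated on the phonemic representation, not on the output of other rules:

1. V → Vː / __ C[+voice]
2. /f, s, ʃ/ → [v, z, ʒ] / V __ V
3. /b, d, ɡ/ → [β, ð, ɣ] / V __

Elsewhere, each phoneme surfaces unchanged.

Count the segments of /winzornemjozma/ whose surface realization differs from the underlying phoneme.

4

Segments that undergo a rule: /i/ → [iː] (rule 1); /o/ → [oː] (rule 1); /e/ → [eː] (rule 1); /o/ → [oː] (rule 1).
All other segments surface unchanged.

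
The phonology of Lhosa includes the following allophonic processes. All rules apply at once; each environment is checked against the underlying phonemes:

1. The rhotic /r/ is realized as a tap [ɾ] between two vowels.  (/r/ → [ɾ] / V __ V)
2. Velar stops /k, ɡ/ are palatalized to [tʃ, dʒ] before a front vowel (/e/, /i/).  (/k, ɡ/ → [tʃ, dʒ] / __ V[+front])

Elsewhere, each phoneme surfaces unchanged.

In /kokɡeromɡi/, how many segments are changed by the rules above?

3

Segments that undergo a rule: /ɡ/ → [dʒ] (rule 2); /r/ → [ɾ] (rule 1); /ɡ/ → [dʒ] (rule 2).
All other segments surface unchanged.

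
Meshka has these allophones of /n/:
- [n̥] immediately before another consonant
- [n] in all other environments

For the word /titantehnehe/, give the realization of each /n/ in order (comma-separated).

Occurrence 1 (position 5): immediately before another consonant → [n̥].
Occurrence 2 (position 9): no conditioning environment matches → elsewhere allophone [n].

[n̥], [n]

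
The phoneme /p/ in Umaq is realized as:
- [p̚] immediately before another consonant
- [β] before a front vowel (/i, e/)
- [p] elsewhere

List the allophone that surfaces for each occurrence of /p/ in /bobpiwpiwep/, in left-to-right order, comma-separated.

[β], [β], [p]

Occurrence 1 (position 4): before a front vowel (/i, e/) → [β].
Occurrence 2 (position 7): before a front vowel (/i, e/) → [β].
Occurrence 3 (position 11): no conditioning environment matches → elsewhere allophone [p].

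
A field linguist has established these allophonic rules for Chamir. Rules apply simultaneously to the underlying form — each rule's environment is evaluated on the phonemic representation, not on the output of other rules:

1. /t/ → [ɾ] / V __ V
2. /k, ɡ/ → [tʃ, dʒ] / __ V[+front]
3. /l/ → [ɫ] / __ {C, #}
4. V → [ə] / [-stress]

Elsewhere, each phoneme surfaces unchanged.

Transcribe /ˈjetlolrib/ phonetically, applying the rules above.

[ˈjetləɫrəb]

/j/ stays [j].
/e/ (between /j/ and /t/): rule 4 targets it, but not in an unstressed syllable → unchanged [e].
/t/ — between /e/ and /l/; rule 1 does not apply here → [t].
/l/ (between /t/ and /o/): rule 3 targets it, but not word-finally or immediately before a consonant → unchanged [l].
/o/ meets the environment for rule 4 (in an unstressed syllable) → [ə].
/l/ meets the environment for rule 3 (word-finally or immediately before a consonant) → [ɫ].
/r/ (between /l/ and /i/): no rule targets it → [r].
/i/ meets the environment for rule 4 (in an unstressed syllable) → [ə].
/b/ (word-final) is unaffected → [b].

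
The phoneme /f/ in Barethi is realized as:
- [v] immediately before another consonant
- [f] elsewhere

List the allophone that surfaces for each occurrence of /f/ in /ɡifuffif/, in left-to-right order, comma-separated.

[f], [v], [f], [f]

Occurrence 1 (position 3): no conditioning environment matches → elsewhere allophone [f].
Occurrence 2 (position 5): immediately before another consonant → [v].
Occurrence 3 (position 6): no conditioning environment matches → elsewhere allophone [f].
Occurrence 4 (position 8): no conditioning environment matches → elsewhere allophone [f].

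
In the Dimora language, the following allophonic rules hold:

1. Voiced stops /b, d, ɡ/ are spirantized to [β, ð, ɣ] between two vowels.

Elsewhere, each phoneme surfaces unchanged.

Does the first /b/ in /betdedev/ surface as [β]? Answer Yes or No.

No

/b/ — word-initial; rule 1 does not apply here → [b].
The actual realization is [b], not [β].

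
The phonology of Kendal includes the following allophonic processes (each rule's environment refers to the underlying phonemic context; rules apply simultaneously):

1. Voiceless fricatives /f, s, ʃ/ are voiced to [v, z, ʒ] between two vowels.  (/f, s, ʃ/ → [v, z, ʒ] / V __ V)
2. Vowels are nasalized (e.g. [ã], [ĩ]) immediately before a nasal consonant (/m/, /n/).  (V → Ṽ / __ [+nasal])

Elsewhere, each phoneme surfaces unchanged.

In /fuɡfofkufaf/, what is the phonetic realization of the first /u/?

[u]

/u/ (between /f/ and /ɡ/) fails the environment for rule 2, so it stays [u].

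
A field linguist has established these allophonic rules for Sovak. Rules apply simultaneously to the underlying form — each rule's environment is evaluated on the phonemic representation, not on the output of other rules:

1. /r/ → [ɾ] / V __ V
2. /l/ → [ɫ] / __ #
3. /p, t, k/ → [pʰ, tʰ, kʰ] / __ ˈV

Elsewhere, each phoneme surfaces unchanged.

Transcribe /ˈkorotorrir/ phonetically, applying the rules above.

[ˈkʰoɾotorrir]

/k/ (word-initial) occurs immediately before a stressed vowel → [kʰ] by rule 3.
/o/ (between /k/ and /r/): no rule targets it → [o].
/r/ — between /o/ and /o/, between two vowels — surfaces as [ɾ] (rule 1).
/o/ stays [o].
/t/ (between /o/ and /o/) is in the target of rule 3 but the environment (immediately before a stressed vowel) is not met → [t].
/o/ — not in any rule's target class → [o].
/r/ (between /o/ and /r/) fails the environment for rule 1, so it stays [r].
/r/ — between /r/ and /i/; rule 1 does not apply here → [r].
/i/ (between /r/ and /r/): no rule targets it → [i].
/r/ (word-final) is in the target of rule 1 but the environment (between two vowels) is not met → [r].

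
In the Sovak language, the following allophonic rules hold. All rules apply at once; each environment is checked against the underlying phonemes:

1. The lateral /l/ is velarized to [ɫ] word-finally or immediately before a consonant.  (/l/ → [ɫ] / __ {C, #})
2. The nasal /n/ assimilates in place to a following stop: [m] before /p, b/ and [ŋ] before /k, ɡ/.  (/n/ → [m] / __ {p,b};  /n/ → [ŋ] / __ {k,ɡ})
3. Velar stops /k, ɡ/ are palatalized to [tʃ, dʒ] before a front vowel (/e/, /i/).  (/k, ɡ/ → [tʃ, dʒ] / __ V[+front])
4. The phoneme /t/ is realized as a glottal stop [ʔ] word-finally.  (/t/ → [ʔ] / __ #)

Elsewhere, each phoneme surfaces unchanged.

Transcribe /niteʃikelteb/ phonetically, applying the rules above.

/n/ (word-initial): rule 2 targets it, but not before a labial or velar stop → unchanged [n].
/t/ — between /i/ and /e/; rule 4 does not apply here → [t].
/k/ — between /i/ and /e/, before a front vowel — surfaces as [tʃ] (rule 3).
/l/ — between /e/ and /t/, word-finally or immediately before a consonant — surfaces as [ɫ] (rule 1).
/t/ (between /l/ and /e/) is in the target of rule 4 but the environment (word-finally) is not met → [t].

[niteʃitʃeɫteb]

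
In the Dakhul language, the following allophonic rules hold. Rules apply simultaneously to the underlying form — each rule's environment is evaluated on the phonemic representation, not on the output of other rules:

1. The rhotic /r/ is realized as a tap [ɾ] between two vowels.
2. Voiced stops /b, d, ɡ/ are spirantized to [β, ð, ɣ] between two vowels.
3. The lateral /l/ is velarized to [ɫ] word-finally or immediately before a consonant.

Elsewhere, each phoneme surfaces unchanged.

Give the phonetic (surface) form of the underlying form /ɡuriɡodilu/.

/ɡ/ (word-initial) fails the environment for rule 2, so it stays [ɡ].
/u/ stays [u].
/r/ (between /u/ and /i/): between two vowels, so rule 1 applies → [ɾ].
/i/ stays [i].
/ɡ/ (between /i/ and /o/) occurs between two vowels → [ɣ] by rule 2.
/o/ (between /ɡ/ and /d/): no rule targets it → [o].
/d/ (between /o/ and /i/) occurs between two vowels → [ð] by rule 2.
/i/ (between /d/ and /l/) is unaffected → [i].
/l/ — between /i/ and /u/; rule 3 does not apply here → [l].
/u/ (word-final): no rule targets it → [u].

[ɡuɾiɣoðilu]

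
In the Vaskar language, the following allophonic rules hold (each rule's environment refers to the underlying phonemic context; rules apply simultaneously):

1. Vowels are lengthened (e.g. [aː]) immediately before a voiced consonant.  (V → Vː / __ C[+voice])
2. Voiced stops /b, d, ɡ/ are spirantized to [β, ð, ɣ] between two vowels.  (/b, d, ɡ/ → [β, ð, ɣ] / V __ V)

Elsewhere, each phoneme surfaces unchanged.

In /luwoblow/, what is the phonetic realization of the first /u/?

/u/ (between /l/ and /w/): before a voiced consonant, so rule 1 applies → [uː].

[uː]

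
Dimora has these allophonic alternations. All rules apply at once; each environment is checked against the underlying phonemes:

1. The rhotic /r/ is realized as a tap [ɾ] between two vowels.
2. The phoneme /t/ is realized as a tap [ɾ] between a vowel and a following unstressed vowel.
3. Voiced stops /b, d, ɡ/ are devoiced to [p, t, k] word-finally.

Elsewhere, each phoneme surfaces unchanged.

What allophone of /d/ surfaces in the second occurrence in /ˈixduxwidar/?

/d/ (between /i/ and /a/): rule 3 targets it, but not word-finally → unchanged [d].

[d]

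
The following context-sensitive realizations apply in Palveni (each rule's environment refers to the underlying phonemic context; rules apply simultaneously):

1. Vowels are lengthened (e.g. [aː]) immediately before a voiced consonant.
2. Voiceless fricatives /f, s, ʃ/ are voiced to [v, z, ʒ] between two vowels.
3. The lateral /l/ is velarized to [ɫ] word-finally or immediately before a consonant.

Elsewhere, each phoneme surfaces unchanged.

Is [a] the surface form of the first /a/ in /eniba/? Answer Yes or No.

Yes

/a/ (word-final) fails the environment for rule 1, so it stays [a].
The actual realization is [a], which matches [a].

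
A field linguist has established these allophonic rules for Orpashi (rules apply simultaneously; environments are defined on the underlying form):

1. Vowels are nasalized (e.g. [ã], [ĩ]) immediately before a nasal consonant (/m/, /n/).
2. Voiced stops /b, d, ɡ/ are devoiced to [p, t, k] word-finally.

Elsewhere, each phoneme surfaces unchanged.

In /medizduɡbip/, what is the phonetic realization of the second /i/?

[i]

/i/ (between /b/ and /p/) fails the environment for rule 1, so it stays [i].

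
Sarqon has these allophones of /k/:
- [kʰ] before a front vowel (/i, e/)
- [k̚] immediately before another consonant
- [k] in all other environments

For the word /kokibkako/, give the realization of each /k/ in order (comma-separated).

Occurrence 1 (position 1): no conditioning environment matches → elsewhere allophone [k].
Occurrence 2 (position 3): before a front vowel (/i, e/) → [kʰ].
Occurrence 3 (position 6): no conditioning environment matches → elsewhere allophone [k].
Occurrence 4 (position 8): no conditioning environment matches → elsewhere allophone [k].

[k], [kʰ], [k], [k]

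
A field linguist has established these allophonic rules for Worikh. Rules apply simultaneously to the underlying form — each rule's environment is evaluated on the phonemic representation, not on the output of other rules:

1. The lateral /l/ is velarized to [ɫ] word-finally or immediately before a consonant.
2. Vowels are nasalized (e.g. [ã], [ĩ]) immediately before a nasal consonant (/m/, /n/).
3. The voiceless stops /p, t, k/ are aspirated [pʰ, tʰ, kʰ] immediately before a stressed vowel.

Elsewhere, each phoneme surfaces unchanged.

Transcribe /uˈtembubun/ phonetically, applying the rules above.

/u/ — word-initial; rule 2 does not apply here → [u].
/t/ (between /u/ and /e/) occurs immediately before a stressed vowel → [tʰ] by rule 3.
Rule 2 applies to /e/ (between /t/ and /m/: before a nasal consonant) → [ẽ].
/u/ — between /b/ and /b/; rule 2 does not apply here → [u].
/u/ (between /b/ and /n/) occurs before a nasal consonant → [ũ] by rule 2.

[uˈtʰẽmbubũn]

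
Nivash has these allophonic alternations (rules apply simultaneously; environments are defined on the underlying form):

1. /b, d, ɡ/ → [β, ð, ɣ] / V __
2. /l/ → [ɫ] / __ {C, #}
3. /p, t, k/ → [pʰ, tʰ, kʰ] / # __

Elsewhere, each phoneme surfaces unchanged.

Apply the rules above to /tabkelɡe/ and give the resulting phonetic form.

/t/ — word-initial, word-initially — surfaces as [tʰ] (rule 3).
/a/ (between /t/ and /b/): no rule targets it → [a].
/b/ (between /a/ and /k/): immediately after a vowel, so rule 1 applies → [β].
/k/ — between /b/ and /e/; rule 3 does not apply here → [k].
/e/ — not in any rule's target class → [e].
/l/ (between /e/ and /ɡ/) occurs word-finally or immediately before a consonant → [ɫ] by rule 2.
/ɡ/ (between /l/ and /e/): rule 1 targets it, but not immediately after a vowel → unchanged [ɡ].
/e/ stays [e].

[tʰaβkeɫɡe]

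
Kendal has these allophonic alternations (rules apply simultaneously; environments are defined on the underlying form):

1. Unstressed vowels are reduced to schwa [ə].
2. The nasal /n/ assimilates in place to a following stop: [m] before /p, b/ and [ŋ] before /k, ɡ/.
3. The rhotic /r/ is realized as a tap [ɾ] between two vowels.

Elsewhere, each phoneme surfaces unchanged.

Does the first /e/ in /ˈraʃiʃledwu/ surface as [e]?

/e/ (between /l/ and /d/) occurs in an unstressed syllable → [ə] by rule 1.
The actual realization is [ə], not [e].

No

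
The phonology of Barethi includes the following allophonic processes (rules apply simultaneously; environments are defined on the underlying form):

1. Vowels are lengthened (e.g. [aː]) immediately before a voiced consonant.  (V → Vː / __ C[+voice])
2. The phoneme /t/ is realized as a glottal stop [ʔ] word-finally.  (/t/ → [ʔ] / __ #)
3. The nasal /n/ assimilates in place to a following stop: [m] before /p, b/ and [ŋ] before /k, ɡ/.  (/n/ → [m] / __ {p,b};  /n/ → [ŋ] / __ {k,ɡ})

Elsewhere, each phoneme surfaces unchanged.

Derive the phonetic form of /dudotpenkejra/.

/d/ (word-initial): no rule targets it → [d].
Rule 1 applies to /u/ (between /d/ and /d/: before a voiced consonant) → [uː].
/d/ (between /u/ and /o/): no rule targets it → [d].
/o/ (between /d/ and /t/) fails the environment for rule 1, so it stays [o].
/t/ (between /o/ and /p/): rule 2 targets it, but not word-finally → unchanged [t].
/p/ (between /t/ and /e/) is unaffected → [p].
/e/ (between /p/ and /n/) occurs before a voiced consonant → [eː] by rule 1.
/n/ (between /e/ and /k/) occurs before a labial or velar stop → [ŋ] by rule 3.
/k/ (between /n/ and /e/) is unaffected → [k].
/e/ — between /k/ and /j/, before a voiced consonant — surfaces as [eː] (rule 1).
/j/ stays [j].
/r/ (between /j/ and /a/) is unaffected → [r].
/a/ (word-final) is in the target of rule 1 but the environment (before a voiced consonant) is not met → [a].

[duːdotpeːŋkeːjra]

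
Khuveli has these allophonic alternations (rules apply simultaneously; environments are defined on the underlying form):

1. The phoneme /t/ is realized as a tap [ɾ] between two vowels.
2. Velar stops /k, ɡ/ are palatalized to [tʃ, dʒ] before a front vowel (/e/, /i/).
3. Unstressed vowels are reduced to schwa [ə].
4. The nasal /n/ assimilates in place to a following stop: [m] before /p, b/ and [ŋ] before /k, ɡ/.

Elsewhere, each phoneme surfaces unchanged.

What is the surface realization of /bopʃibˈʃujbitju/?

[bəpʃəbˈʃujbətjə]

/b/ stays [b].
/o/ — between /b/ and /p/, in an unstressed syllable — surfaces as [ə] (rule 3).
/p/ (between /o/ and /ʃ/): no rule targets it → [p].
/ʃ/ (between /p/ and /i/): no rule targets it → [ʃ].
Rule 3 applies to /i/ (between /ʃ/ and /b/: in an unstressed syllable) → [ə].
/b/ — not in any rule's target class → [b].
/ʃ/ (between /b/ and /u/): no rule targets it → [ʃ].
/u/ — between /ʃ/ and /j/; rule 3 does not apply here → [u].
/j/ stays [j].
/b/ (between /j/ and /i/) is unaffected → [b].
/i/ (between /b/ and /t/) occurs in an unstressed syllable → [ə] by rule 3.
/t/ — between /i/ and /j/; rule 1 does not apply here → [t].
/j/ — not in any rule's target class → [j].
Rule 3 applies to /u/ (word-final: in an unstressed syllable) → [ə].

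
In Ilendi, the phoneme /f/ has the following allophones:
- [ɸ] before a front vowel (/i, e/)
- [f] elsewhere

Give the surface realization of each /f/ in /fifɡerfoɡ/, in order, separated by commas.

Occurrence 1 (position 1): before a front vowel (/i, e/) → [ɸ].
Occurrence 2 (position 3): no conditioning environment matches → elsewhere allophone [f].
Occurrence 3 (position 7): no conditioning environment matches → elsewhere allophone [f].

[ɸ], [f], [f]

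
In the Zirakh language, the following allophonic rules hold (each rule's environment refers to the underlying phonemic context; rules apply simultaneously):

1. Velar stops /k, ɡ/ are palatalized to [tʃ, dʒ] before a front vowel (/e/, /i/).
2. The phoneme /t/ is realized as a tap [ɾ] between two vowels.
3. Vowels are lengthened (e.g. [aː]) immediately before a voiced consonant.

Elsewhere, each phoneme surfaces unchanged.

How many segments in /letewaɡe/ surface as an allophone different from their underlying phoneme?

4

Segments that undergo a rule: /t/ → [ɾ] (rule 2); /e/ → [eː] (rule 3); /a/ → [aː] (rule 3); /ɡ/ → [dʒ] (rule 1).
All other segments surface unchanged.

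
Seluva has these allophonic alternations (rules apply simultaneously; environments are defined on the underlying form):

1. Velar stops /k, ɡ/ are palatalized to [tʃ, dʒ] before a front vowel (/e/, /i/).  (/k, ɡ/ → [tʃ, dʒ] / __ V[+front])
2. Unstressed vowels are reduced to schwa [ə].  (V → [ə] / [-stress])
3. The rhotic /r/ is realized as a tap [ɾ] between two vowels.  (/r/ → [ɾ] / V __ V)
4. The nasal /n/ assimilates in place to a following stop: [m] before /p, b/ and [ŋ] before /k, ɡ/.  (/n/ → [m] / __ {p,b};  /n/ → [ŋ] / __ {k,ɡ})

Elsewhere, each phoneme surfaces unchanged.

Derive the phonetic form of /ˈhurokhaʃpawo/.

[ˈhuɾəkhəʃpəwə]

/h/ stays [h].
/u/ (between /h/ and /r/) fails the environment for rule 2, so it stays [u].
/r/ meets the environment for rule 3 (between two vowels) → [ɾ].
/o/ (between /r/ and /k/): in an unstressed syllable, so rule 2 applies → [ə].
/k/ (between /o/ and /h/) fails the environment for rule 1, so it stays [k].
/h/ — not in any rule's target class → [h].
Rule 2 applies to /a/ (between /h/ and /ʃ/: in an unstressed syllable) → [ə].
/ʃ/ stays [ʃ].
/p/ — not in any rule's target class → [p].
/a/ (between /p/ and /w/) occurs in an unstressed syllable → [ə] by rule 2.
/w/ (between /a/ and /o/): no rule targets it → [w].
/o/ (word-final) occurs in an unstressed syllable → [ə] by rule 2.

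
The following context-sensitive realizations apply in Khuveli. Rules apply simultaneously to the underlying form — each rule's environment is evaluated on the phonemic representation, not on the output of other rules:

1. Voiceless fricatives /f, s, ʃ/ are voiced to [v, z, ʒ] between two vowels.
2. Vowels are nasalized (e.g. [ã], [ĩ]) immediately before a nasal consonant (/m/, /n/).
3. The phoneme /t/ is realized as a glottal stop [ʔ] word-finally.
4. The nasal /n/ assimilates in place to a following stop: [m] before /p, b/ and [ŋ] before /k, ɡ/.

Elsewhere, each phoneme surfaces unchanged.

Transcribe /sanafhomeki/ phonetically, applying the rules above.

/s/ (word-initial): rule 1 targets it, but not between two vowels → unchanged [s].
/a/ — between /s/ and /n/, before a nasal consonant — surfaces as [ã] (rule 2).
/n/ (between /a/ and /a/) fails the environment for rule 4, so it stays [n].
/a/ (between /n/ and /f/): rule 2 targets it, but not before a nasal consonant → unchanged [a].
/f/ (between /a/ and /h/): rule 1 targets it, but not between two vowels → unchanged [f].
/h/ (between /f/ and /o/) is unaffected → [h].
Rule 2 applies to /o/ (between /h/ and /m/: before a nasal consonant) → [õ].
/m/ — not in any rule's target class → [m].
/e/ (between /m/ and /k/) is in the target of rule 2 but the environment (before a nasal consonant) is not met → [e].
/k/ (between /e/ and /i/) is unaffected → [k].
/i/ (word-final): rule 2 targets it, but not before a nasal consonant → unchanged [i].

[sãnafhõmeki]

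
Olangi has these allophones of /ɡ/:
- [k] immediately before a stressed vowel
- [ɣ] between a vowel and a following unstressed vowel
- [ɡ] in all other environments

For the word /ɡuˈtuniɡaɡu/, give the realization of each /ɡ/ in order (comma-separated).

Occurrence 1 (position 1): no conditioning environment matches → elsewhere allophone [ɡ].
Occurrence 2 (position 7): between a vowel and a following unstressed vowel → [ɣ].
Occurrence 3 (position 9): between a vowel and a following unstressed vowel → [ɣ].

[ɡ], [ɣ], [ɣ]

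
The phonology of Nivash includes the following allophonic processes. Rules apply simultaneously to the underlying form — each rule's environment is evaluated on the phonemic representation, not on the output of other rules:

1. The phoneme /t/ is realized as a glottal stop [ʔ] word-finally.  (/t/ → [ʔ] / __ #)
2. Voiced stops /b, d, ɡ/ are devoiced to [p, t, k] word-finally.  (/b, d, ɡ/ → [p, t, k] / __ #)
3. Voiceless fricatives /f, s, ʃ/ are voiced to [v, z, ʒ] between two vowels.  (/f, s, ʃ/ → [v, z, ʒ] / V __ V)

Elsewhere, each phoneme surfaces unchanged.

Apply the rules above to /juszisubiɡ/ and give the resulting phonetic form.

[juszizubik]

/j/ (word-initial): no rule targets it → [j].
/u/ (between /j/ and /s/) is unaffected → [u].
/s/ (between /u/ and /z/) fails the environment for rule 3, so it stays [s].
/z/ — not in any rule's target class → [z].
/i/ stays [i].
/s/ meets the environment for rule 3 (between two vowels) → [z].
/u/ (between /s/ and /b/) is unaffected → [u].
/b/ (between /u/ and /i/): rule 2 targets it, but not word-finally → unchanged [b].
/i/ (between /b/ and /ɡ/): no rule targets it → [i].
/ɡ/ — word-final, word-finally — surfaces as [k] (rule 2).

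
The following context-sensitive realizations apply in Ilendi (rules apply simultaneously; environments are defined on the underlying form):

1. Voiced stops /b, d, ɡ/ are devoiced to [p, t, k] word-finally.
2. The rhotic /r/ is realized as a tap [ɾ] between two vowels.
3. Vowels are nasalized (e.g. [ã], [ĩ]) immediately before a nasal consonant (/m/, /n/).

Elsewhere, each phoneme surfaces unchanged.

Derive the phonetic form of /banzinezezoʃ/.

/b/ (word-initial): rule 1 targets it, but not word-finally → unchanged [b].
/a/ — between /b/ and /n/, before a nasal consonant — surfaces as [ã] (rule 3).
/n/ (between /a/ and /z/): no rule targets it → [n].
/z/ (between /n/ and /i/) is unaffected → [z].
/i/ — between /z/ and /n/, before a nasal consonant — surfaces as [ĩ] (rule 3).
/n/ (between /i/ and /e/) is unaffected → [n].
/e/ — between /n/ and /z/; rule 3 does not apply here → [e].
/z/ — not in any rule's target class → [z].
/e/ — between /z/ and /z/; rule 3 does not apply here → [e].
/z/ — not in any rule's target class → [z].
/o/ (between /z/ and /ʃ/) is in the target of rule 3 but the environment (before a nasal consonant) is not met → [o].
/ʃ/ stays [ʃ].

[bãnzĩnezezoʃ]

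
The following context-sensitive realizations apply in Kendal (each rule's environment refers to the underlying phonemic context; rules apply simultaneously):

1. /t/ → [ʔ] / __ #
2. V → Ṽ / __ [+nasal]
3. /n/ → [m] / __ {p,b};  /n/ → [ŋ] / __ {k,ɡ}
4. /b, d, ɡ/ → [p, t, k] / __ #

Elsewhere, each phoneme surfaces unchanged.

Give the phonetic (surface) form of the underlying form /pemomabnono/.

[pẽmõmabnõno]

/p/ (word-initial): no rule targets it → [p].
/e/ — between /p/ and /m/, before a nasal consonant — surfaces as [ẽ] (rule 2).
/m/ (between /e/ and /o/) is unaffected → [m].
/o/ — between /m/ and /m/, before a nasal consonant — surfaces as [õ] (rule 2).
/m/ (between /o/ and /a/): no rule targets it → [m].
/a/ (between /m/ and /b/): rule 2 targets it, but not before a nasal consonant → unchanged [a].
/b/ (between /a/ and /n/): rule 4 targets it, but not word-finally → unchanged [b].
/n/ (between /b/ and /o/): rule 3 targets it, but not before a labial or velar stop → unchanged [n].
/o/ (between /n/ and /n/): before a nasal consonant, so rule 2 applies → [õ].
/n/ — between /o/ and /o/; rule 3 does not apply here → [n].
/o/ (word-final) fails the environment for rule 2, so it stays [o].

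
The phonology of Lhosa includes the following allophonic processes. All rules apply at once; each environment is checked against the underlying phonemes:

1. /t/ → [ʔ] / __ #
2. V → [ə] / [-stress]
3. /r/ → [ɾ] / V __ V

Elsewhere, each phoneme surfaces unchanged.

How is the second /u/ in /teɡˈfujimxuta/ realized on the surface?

/u/ meets the environment for rule 2 (in an unstressed syllable) → [ə].

[ə]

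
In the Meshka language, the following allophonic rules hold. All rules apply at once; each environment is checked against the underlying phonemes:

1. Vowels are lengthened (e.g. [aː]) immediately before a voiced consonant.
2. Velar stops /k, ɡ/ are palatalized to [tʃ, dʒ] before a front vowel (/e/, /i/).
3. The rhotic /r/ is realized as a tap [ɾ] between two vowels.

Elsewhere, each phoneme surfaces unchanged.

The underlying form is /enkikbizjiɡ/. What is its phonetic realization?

[eːntʃikbiːzjiːɡ]

/e/ (word-initial): before a voiced consonant, so rule 1 applies → [eː].
/k/ (between /n/ and /i/) occurs before a front vowel → [tʃ] by rule 2.
/i/ — between /k/ and /k/; rule 1 does not apply here → [i].
/k/ (between /i/ and /b/) fails the environment for rule 2, so it stays [k].
/i/ (between /b/ and /z/) occurs before a voiced consonant → [iː] by rule 1.
/i/ meets the environment for rule 1 (before a voiced consonant) → [iː].
/ɡ/ (word-final) is in the target of rule 2 but the environment (before a front vowel) is not met → [ɡ].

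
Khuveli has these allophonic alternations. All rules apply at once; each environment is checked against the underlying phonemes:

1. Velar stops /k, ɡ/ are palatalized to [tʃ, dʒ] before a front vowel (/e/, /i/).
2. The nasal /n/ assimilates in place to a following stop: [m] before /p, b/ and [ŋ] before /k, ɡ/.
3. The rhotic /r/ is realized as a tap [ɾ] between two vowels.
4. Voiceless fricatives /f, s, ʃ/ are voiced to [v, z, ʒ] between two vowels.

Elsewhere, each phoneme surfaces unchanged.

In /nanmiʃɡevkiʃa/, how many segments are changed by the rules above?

3

Segments that undergo a rule: /ɡ/ → [dʒ] (rule 1); /k/ → [tʃ] (rule 1); /ʃ/ → [ʒ] (rule 4).
All other segments surface unchanged.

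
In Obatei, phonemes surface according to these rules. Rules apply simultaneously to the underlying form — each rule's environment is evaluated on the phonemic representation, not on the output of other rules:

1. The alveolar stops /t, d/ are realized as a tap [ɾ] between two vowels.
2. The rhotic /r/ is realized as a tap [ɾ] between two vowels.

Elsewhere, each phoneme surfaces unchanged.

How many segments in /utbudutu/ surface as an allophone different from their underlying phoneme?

Segments that undergo a rule: /d/ → [ɾ] (rule 1); /t/ → [ɾ] (rule 1).
All other segments surface unchanged.

2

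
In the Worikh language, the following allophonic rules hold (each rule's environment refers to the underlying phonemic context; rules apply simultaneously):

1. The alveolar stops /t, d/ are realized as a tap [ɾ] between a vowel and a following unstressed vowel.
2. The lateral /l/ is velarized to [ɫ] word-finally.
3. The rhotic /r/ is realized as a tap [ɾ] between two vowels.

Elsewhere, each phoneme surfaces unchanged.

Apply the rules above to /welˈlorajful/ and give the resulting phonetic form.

/w/ stays [w].
/e/ (between /w/ and /l/) is unaffected → [e].
/l/ (between /e/ and /l/) is in the target of rule 2 but the environment (word-finally) is not met → [l].
/l/ (between /l/ and /o/) fails the environment for rule 2, so it stays [l].
/o/ — not in any rule's target class → [o].
/r/ — between /o/ and /a/, between two vowels — surfaces as [ɾ] (rule 3).
/a/ (between /r/ and /j/): no rule targets it → [a].
/j/ (between /a/ and /f/) is unaffected → [j].
/f/ — not in any rule's target class → [f].
/u/ (between /f/ and /l/) is unaffected → [u].
/l/ meets the environment for rule 2 (word-finally) → [ɫ].

[welˈloɾajfuɫ]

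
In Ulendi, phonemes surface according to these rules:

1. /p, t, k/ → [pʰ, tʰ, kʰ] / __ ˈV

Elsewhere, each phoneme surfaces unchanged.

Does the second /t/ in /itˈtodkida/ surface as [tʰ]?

/t/ meets the environment for rule 1 (immediately before a stressed vowel) → [tʰ].
The actual realization is [tʰ], which matches [tʰ].

Yes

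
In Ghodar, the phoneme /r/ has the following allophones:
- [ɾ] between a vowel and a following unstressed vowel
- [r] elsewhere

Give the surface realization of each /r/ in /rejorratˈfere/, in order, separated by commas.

[r], [r], [r], [ɾ]

Occurrence 1 (position 1): no conditioning environment matches → elsewhere allophone [r].
Occurrence 2 (position 5): no conditioning environment matches → elsewhere allophone [r].
Occurrence 3 (position 6): no conditioning environment matches → elsewhere allophone [r].
Occurrence 4 (position 11): between a vowel and a following unstressed vowel → [ɾ].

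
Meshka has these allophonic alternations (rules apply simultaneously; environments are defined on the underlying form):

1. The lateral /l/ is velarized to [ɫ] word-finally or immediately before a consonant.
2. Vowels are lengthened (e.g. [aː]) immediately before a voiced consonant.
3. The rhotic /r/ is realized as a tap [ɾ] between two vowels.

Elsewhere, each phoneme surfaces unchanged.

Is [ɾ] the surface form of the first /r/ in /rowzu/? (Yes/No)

No

/r/ — word-initial; rule 3 does not apply here → [r].
The actual realization is [r], not [ɾ].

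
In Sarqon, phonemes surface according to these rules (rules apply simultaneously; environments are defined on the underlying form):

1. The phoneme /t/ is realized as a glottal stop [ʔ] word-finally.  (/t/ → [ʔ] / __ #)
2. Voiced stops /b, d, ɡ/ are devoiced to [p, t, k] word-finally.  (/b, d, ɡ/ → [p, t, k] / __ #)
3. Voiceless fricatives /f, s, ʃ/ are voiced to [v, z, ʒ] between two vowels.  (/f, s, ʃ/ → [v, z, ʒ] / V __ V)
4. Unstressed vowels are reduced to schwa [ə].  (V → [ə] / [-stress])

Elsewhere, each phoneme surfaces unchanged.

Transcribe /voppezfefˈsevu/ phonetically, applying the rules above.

/v/ — not in any rule's target class → [v].
/o/ meets the environment for rule 4 (in an unstressed syllable) → [ə].
/p/ stays [p].
/p/ (between /p/ and /e/) is unaffected → [p].
/e/ — between /p/ and /z/, in an unstressed syllable — surfaces as [ə] (rule 4).
/z/ — not in any rule's target class → [z].
/f/ (between /z/ and /e/): rule 3 targets it, but not between two vowels → unchanged [f].
Rule 4 applies to /e/ (between /f/ and /f/: in an unstressed syllable) → [ə].
/f/ (between /e/ and /s/): rule 3 targets it, but not between two vowels → unchanged [f].
/s/ (between /f/ and /e/) is in the target of rule 3 but the environment (between two vowels) is not met → [s].
/e/ (between /s/ and /v/) is in the target of rule 4 but the environment (in an unstressed syllable) is not met → [e].
/v/ (between /e/ and /u/) is unaffected → [v].
/u/ meets the environment for rule 4 (in an unstressed syllable) → [ə].

[vəppəzfəfˈsevə]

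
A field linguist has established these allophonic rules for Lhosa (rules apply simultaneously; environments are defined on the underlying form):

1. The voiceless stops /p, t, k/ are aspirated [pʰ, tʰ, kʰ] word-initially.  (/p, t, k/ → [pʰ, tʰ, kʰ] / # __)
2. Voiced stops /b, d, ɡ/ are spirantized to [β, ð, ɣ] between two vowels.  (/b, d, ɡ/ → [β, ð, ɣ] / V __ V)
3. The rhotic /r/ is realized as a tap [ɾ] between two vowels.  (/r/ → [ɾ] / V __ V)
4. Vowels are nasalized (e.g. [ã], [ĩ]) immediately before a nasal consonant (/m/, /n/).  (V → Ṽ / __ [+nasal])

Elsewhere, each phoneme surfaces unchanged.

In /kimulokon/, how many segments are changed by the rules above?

Segments that undergo a rule: /k/ → [kʰ] (rule 1); /i/ → [ĩ] (rule 4); /o/ → [õ] (rule 4).
All other segments surface unchanged.

3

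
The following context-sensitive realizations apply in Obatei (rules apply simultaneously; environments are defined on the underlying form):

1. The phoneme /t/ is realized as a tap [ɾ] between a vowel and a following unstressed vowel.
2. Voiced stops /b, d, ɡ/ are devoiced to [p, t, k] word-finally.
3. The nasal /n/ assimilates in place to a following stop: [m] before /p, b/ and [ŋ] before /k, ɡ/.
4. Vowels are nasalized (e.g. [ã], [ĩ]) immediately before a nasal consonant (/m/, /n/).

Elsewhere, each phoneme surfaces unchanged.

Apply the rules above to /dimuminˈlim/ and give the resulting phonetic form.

[dĩmũmĩnˈlĩm]

/d/ (word-initial) fails the environment for rule 2, so it stays [d].
/i/ meets the environment for rule 4 (before a nasal consonant) → [ĩ].
/m/ (between /i/ and /u/): no rule targets it → [m].
Rule 4 applies to /u/ (between /m/ and /m/: before a nasal consonant) → [ũ].
/m/ stays [m].
Rule 4 applies to /i/ (between /m/ and /n/: before a nasal consonant) → [ĩ].
/n/ — between /i/ and /l/; rule 3 does not apply here → [n].
/l/ stays [l].
/i/ (between /l/ and /m/) occurs before a nasal consonant → [ĩ] by rule 4.
/m/ (word-final): no rule targets it → [m].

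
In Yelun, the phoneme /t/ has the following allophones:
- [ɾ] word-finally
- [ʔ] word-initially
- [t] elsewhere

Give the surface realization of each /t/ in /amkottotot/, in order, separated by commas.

Occurrence 1 (position 5): no conditioning environment matches → elsewhere allophone [t].
Occurrence 2 (position 6): no conditioning environment matches → elsewhere allophone [t].
Occurrence 3 (position 8): no conditioning environment matches → elsewhere allophone [t].
Occurrence 4 (position 10): word-finally → [ɾ].

[t], [t], [t], [ɾ]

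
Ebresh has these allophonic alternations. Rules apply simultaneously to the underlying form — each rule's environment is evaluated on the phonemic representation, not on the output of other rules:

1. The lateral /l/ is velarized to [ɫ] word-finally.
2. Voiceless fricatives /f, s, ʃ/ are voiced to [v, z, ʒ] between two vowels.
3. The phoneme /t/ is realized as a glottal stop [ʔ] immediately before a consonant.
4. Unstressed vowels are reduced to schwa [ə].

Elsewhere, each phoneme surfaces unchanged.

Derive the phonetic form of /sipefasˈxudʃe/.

/s/ — word-initial; rule 2 does not apply here → [s].
/i/ (between /s/ and /p/) occurs in an unstressed syllable → [ə] by rule 4.
/p/ (between /i/ and /e/): no rule targets it → [p].
/e/ (between /p/ and /f/): in an unstressed syllable, so rule 4 applies → [ə].
/f/ (between /e/ and /a/): between two vowels, so rule 2 applies → [v].
/a/ (between /f/ and /s/) occurs in an unstressed syllable → [ə] by rule 4.
/s/ — between /a/ and /x/; rule 2 does not apply here → [s].
/x/ (between /s/ and /u/): no rule targets it → [x].
/u/ (between /x/ and /d/) is in the target of rule 4 but the environment (in an unstressed syllable) is not met → [u].
/d/ — not in any rule's target class → [d].
/ʃ/ (between /d/ and /e/): rule 2 targets it, but not between two vowels → unchanged [ʃ].
/e/ (word-final): in an unstressed syllable, so rule 4 applies → [ə].

[səpəvəsˈxudʃə]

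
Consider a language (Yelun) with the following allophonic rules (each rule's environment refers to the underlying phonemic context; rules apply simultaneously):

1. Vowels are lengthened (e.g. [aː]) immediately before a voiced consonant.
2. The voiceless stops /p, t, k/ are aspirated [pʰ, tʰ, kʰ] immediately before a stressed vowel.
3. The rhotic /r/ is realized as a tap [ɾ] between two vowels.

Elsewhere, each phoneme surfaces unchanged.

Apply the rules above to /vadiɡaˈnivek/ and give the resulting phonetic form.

/v/ (word-initial): no rule targets it → [v].
Rule 1 applies to /a/ (between /v/ and /d/: before a voiced consonant) → [aː].
/d/ (between /a/ and /i/) is unaffected → [d].
/i/ (between /d/ and /ɡ/): before a voiced consonant, so rule 1 applies → [iː].
/ɡ/ — not in any rule's target class → [ɡ].
/a/ (between /ɡ/ and /n/) occurs before a voiced consonant → [aː] by rule 1.
/n/ (between /a/ and /i/): no rule targets it → [n].
/i/ meets the environment for rule 1 (before a voiced consonant) → [iː].
/v/ — not in any rule's target class → [v].
/e/ — between /v/ and /k/; rule 1 does not apply here → [e].
/k/ — word-final; rule 2 does not apply here → [k].

[vaːdiːɡaːˈniːvek]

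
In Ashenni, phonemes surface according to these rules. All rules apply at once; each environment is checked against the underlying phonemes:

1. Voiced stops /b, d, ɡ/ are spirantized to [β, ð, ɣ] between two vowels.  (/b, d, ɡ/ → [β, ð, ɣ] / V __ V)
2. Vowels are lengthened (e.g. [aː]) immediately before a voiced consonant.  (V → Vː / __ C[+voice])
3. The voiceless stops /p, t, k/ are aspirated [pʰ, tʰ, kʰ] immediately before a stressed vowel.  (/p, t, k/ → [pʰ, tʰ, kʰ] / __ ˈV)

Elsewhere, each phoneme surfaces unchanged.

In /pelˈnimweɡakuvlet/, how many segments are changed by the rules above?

Segments that undergo a rule: /e/ → [eː] (rule 2); /i/ → [iː] (rule 2); /e/ → [eː] (rule 2); /ɡ/ → [ɣ] (rule 1); /u/ → [uː] (rule 2).
All other segments surface unchanged.

5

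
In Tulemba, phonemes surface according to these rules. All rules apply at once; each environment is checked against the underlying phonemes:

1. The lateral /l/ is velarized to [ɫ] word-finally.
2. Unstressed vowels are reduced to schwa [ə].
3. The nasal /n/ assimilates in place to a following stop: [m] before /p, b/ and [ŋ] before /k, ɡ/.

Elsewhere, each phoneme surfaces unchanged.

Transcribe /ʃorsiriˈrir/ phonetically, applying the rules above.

/ʃ/ stays [ʃ].
/o/ (between /ʃ/ and /r/) occurs in an unstressed syllable → [ə] by rule 2.
/r/ (between /o/ and /s/) is unaffected → [r].
/s/ — not in any rule's target class → [s].
/i/ meets the environment for rule 2 (in an unstressed syllable) → [ə].
/r/ — not in any rule's target class → [r].
/i/ meets the environment for rule 2 (in an unstressed syllable) → [ə].
/r/ (between /i/ and /i/) is unaffected → [r].
/i/ (between /r/ and /r/): rule 2 targets it, but not in an unstressed syllable → unchanged [i].
/r/ (word-final): no rule targets it → [r].

[ʃərsərəˈrir]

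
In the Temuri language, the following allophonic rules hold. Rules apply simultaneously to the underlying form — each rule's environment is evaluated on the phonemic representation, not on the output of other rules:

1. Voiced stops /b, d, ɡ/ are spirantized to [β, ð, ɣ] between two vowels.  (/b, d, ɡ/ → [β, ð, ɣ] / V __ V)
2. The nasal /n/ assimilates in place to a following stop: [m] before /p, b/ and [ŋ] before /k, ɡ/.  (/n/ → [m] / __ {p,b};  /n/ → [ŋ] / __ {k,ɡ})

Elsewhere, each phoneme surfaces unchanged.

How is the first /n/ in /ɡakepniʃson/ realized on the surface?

/n/ (between /p/ and /i/) is in the target of rule 2 but the environment (before a labial or velar stop) is not met → [n].

[n]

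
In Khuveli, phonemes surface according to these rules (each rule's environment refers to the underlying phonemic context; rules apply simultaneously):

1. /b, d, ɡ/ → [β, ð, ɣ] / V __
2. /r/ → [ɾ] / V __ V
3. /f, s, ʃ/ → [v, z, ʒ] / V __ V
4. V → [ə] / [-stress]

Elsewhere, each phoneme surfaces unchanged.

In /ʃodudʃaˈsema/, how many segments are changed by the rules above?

7

Segments that undergo a rule: /o/ → [ə] (rule 4); /d/ → [ð] (rule 1); /u/ → [ə] (rule 4); /d/ → [ð] (rule 1); /a/ → [ə] (rule 4); /s/ → [z] (rule 3); /a/ → [ə] (rule 4).
All other segments surface unchanged.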